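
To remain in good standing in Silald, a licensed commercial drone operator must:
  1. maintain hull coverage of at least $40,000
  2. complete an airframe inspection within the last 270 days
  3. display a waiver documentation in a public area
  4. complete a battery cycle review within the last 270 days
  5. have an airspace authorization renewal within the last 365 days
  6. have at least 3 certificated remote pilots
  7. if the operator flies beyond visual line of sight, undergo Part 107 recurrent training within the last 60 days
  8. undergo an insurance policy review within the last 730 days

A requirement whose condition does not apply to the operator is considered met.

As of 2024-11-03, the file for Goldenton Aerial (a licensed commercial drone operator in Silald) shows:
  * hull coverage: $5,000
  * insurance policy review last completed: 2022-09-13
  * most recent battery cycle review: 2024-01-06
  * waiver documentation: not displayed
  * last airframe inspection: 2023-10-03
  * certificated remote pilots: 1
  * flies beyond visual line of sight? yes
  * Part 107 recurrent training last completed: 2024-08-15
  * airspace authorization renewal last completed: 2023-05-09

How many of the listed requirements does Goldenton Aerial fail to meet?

1. hull coverage $5,000 < $40,000 → not met
2. airframe inspection 397 days ago vs limit 270 → not met
3. waiver documentation absent → not met
4. battery cycle review 302 days ago vs limit 270 → not met
5. airspace authorization renewal 544 days ago vs limit 365 → not met
6. certificated remote pilots 1 < 3 → not met
7. condition 'flies beyond visual line of sight' holds; Part 107 recurrent training 80 days ago vs limit 60 → not met
8. insurance policy review 782 days ago vs limit 730 → not met
Not met: 8 of 8

8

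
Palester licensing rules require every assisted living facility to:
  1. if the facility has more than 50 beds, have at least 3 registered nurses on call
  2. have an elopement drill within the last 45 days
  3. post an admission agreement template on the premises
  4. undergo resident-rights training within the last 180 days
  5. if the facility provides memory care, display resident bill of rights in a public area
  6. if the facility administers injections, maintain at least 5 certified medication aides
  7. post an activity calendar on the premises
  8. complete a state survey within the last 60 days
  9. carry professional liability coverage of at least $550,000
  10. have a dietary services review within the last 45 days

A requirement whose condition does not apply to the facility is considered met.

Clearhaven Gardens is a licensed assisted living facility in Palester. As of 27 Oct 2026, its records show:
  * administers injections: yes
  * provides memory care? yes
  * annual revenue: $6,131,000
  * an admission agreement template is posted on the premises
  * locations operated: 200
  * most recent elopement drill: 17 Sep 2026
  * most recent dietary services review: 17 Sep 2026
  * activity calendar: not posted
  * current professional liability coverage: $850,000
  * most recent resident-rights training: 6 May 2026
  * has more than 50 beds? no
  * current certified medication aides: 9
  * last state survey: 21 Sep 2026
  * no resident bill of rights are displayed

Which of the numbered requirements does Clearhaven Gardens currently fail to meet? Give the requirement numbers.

1. condition 'has more than 50 beds' does not hold → requirement n/a → met
2. elopement drill 40 days ago vs limit 45 → met
3. admission agreement template present → met
4. resident-rights training 174 days ago vs limit 180 → met
5. condition 'provides memory care' holds; resident bill of rights absent → not met
6. condition 'administers injections' holds; certified medication aides 9 ≥ 5 → met
7. activity calendar absent → not met
8. state survey 36 days ago vs limit 60 → met
9. professional liability coverage $850,000 ≥ $550,000 → met
10. dietary services review 40 days ago vs limit 45 → met
Not met: 5, 7

5, 7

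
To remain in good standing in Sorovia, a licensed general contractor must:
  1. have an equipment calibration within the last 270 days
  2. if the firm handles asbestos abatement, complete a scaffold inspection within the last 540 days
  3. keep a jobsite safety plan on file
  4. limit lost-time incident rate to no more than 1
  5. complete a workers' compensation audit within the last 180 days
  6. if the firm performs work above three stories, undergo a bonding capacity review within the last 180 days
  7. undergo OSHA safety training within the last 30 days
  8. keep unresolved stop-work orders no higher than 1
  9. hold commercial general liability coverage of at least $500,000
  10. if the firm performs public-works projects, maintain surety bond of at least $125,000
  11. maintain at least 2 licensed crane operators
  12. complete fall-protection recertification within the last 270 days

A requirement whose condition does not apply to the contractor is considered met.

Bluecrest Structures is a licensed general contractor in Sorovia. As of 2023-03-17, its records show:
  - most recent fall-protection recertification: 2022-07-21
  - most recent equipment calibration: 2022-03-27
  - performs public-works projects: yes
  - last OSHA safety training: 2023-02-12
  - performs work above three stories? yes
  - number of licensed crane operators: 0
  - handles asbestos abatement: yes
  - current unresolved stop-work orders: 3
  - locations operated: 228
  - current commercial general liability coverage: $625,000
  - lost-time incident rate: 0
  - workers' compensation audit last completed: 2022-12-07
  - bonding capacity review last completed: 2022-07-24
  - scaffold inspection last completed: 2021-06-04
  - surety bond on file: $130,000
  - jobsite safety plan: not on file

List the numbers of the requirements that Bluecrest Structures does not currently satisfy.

1. equipment calibration 355 days ago vs limit 270 → not met
2. condition 'handles asbestos abatement' holds; scaffold inspection 651 days ago vs limit 540 → not met
3. jobsite safety plan absent → not met
4. lost-time incident rate 0 ≤ 1 → met
5. workers' compensation audit 100 days ago vs limit 180 → met
6. condition 'performs work above three stories' holds; bonding capacity review 236 days ago vs limit 180 → not met
7. OSHA safety training 33 days ago vs limit 30 → not met
8. unresolved stop-work orders 3 > 1 → not met
9. commercial general liability coverage $625,000 ≥ $500,000 → met
10. condition 'performs public-works projects' holds; surety bond $130,000 ≥ $125,000 → met
11. licensed crane operators 0 < 2 → not met
12. fall-protection recertification 239 days ago vs limit 270 → met
Not met: 1, 2, 3, 6, 7, 8, 11

1, 2, 3, 6, 7, 8, 11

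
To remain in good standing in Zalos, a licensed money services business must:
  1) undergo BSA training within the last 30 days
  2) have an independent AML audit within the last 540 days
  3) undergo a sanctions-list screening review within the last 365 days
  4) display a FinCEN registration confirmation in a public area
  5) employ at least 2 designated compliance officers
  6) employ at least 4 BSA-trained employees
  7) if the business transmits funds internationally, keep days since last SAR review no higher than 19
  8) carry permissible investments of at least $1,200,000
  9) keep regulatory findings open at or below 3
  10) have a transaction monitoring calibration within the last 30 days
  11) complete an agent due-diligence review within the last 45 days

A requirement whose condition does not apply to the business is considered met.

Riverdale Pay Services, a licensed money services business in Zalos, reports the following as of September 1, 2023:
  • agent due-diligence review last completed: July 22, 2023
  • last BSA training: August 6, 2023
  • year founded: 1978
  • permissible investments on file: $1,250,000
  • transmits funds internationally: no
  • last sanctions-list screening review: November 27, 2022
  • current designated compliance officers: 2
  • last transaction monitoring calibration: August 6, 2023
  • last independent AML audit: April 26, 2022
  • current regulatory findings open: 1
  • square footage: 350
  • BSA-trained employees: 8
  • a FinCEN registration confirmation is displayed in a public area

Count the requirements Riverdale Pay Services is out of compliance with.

0

1. BSA training 26 days ago vs limit 30 → met
2. independent AML audit 493 days ago vs limit 540 → met
3. sanctions-list screening review 278 days ago vs limit 365 → met
4. FinCEN registration confirmation present → met
5. designated compliance officers 2 ≥ 2 → met
6. BSA-trained employees 8 ≥ 4 → met
7. condition 'transmits funds internationally' does not hold → requirement n/a → met
8. permissible investments $1,250,000 ≥ $1,200,000 → met
9. regulatory findings open 1 ≤ 3 → met
10. transaction monitoring calibration 26 days ago vs limit 30 → met
11. agent due-diligence review 41 days ago vs limit 45 → met
Not met: 0 of 11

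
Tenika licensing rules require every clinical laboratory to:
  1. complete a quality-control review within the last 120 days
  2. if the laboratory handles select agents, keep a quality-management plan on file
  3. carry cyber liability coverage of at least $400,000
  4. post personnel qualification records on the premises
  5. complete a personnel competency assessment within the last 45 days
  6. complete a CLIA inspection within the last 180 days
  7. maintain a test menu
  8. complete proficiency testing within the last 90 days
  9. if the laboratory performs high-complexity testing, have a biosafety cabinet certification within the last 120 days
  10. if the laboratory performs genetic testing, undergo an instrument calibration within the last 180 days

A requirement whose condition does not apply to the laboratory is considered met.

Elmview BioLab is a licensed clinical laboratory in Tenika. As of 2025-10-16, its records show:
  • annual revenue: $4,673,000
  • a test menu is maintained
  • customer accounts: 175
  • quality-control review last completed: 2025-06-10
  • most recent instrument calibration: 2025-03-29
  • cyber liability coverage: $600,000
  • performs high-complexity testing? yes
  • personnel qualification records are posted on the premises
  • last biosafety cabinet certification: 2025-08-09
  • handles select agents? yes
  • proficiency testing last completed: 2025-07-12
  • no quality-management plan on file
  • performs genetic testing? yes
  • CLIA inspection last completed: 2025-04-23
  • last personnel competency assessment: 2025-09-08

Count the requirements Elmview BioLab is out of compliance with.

4

1. quality-control review 128 days ago vs limit 120 → not met
2. condition 'handles select agents' holds; quality-management plan absent → not met
3. cyber liability coverage $600,000 ≥ $400,000 → met
4. personnel qualification records present → met
5. personnel competency assessment 38 days ago vs limit 45 → met
6. CLIA inspection 176 days ago vs limit 180 → met
7. test menu present → met
8. proficiency testing 96 days ago vs limit 90 → not met
9. condition 'performs high-complexity testing' holds; biosafety cabinet certification 68 days ago vs limit 120 → met
10. condition 'performs genetic testing' holds; instrument calibration 201 days ago vs limit 180 → not met
Not met: 4 of 10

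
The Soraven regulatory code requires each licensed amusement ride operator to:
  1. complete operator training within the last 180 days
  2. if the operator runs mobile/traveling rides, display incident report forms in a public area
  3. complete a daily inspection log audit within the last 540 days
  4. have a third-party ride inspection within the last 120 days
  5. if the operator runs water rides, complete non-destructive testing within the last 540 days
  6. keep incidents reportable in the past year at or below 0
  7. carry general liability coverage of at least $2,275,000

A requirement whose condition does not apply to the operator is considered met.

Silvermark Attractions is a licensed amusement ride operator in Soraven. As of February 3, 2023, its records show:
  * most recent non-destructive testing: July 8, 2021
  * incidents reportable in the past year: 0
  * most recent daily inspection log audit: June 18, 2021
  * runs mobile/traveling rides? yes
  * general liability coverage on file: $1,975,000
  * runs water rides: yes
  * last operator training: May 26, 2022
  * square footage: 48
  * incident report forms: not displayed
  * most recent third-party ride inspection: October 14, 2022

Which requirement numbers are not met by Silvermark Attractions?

1. operator training 253 days ago vs limit 180 → not met
2. condition 'runs mobile/traveling rides' holds; incident report forms absent → not met
3. daily inspection log audit 595 days ago vs limit 540 → not met
4. third-party ride inspection 112 days ago vs limit 120 → met
5. condition 'runs water rides' holds; non-destructive testing 575 days ago vs limit 540 → not met
6. incidents reportable in the past year 0 ≤ 0 → met
7. general liability coverage $1,975,000 < $2,275,000 → not met
Not met: 1, 2, 3, 5, 7

1, 2, 3, 5, 7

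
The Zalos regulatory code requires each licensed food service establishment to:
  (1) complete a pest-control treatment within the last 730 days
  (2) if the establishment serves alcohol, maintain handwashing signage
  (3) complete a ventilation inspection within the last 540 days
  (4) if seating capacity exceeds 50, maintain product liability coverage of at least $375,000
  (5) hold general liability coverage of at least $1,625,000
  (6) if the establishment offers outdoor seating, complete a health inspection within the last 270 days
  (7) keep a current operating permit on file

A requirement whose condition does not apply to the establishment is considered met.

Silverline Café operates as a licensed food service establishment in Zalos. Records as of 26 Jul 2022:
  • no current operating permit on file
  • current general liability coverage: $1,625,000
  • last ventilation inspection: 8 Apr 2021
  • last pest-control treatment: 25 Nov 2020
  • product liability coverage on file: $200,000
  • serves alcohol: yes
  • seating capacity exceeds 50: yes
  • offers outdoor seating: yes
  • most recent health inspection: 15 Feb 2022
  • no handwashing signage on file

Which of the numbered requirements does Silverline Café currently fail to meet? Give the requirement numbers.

1. pest-control treatment 608 days ago vs limit 730 → met
2. condition 'serves alcohol' holds; handwashing signage absent → not met
3. ventilation inspection 474 days ago vs limit 540 → met
4. condition 'seating capacity exceeds 50' holds; product liability coverage $200,000 < $375,000 → not met
5. general liability coverage $1,625,000 ≥ $1,625,000 → met
6. condition 'offers outdoor seating' holds; health inspection 161 days ago vs limit 270 → met
7. current operating permit absent → not met
Not met: 2, 4, 7

2, 4, 7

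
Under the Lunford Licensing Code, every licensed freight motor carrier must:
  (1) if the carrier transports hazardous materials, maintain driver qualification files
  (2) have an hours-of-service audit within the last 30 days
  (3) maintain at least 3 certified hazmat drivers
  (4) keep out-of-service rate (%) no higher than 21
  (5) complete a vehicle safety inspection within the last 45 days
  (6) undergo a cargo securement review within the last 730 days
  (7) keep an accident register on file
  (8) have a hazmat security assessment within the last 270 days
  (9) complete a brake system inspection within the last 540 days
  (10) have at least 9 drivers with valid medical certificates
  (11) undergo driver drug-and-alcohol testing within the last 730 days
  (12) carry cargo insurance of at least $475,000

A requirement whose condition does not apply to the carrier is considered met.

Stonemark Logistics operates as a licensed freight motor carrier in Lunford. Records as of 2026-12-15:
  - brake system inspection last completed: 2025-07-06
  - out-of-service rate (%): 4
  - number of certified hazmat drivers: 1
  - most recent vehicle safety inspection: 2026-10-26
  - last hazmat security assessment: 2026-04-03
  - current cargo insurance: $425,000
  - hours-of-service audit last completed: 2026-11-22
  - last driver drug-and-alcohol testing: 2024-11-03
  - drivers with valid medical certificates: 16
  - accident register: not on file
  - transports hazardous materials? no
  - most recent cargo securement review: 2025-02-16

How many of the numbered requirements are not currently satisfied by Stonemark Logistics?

1. condition 'transports hazardous materials' does not hold → requirement n/a → met
2. hours-of-service audit 23 days ago vs limit 30 → met
3. certified hazmat drivers 1 < 3 → not met
4. out-of-service rate (%) 4 ≤ 21 → met
5. vehicle safety inspection 50 days ago vs limit 45 → not met
6. cargo securement review 667 days ago vs limit 730 → met
7. accident register absent → not met
8. hazmat security assessment 256 days ago vs limit 270 → met
9. brake system inspection 527 days ago vs limit 540 → met
10. drivers with valid medical certificates 16 ≥ 9 → met
11. driver drug-and-alcohol testing 772 days ago vs limit 730 → not met
12. cargo insurance $425,000 < $475,000 → not met
Not met: 5 of 12

5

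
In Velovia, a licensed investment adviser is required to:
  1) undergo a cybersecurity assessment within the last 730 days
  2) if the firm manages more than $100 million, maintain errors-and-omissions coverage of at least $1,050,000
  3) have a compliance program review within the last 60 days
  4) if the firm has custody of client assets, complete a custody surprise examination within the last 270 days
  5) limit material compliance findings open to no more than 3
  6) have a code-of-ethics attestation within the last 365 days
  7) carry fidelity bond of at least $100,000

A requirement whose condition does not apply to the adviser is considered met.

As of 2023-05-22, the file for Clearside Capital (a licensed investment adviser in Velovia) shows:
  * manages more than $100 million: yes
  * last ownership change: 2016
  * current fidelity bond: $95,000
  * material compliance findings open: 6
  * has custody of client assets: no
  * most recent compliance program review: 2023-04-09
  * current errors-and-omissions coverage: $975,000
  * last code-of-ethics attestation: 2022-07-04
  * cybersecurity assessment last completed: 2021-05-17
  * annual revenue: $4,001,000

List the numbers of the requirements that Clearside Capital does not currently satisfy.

1. cybersecurity assessment 735 days ago vs limit 730 → not met
2. condition 'manages more than $100 million' holds; errors-and-omissions coverage $975,000 < $1,050,000 → not met
3. compliance program review 43 days ago vs limit 60 → met
4. condition 'has custody of client assets' does not hold → requirement n/a → met
5. material compliance findings open 6 > 3 → not met
6. code-of-ethics attestation 322 days ago vs limit 365 → met
7. fidelity bond $95,000 < $100,000 → not met
Not met: 1, 2, 5, 7

1, 2, 5, 7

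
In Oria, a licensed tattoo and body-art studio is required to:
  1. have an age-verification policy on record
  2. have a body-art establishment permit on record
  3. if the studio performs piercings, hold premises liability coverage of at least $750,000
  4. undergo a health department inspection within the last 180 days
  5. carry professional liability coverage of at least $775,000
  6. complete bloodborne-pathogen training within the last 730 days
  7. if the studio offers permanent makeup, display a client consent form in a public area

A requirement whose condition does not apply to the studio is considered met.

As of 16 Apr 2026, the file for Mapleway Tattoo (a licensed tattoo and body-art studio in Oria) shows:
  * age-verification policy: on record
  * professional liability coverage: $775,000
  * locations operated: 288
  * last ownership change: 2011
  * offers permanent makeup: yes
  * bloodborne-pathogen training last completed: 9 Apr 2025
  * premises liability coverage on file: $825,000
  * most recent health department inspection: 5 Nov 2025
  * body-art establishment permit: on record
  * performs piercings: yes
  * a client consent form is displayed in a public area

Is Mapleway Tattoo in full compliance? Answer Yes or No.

1. age-verification policy present → met
2. body-art establishment permit present → met
3. condition 'performs piercings' holds; premises liability coverage $825,000 ≥ $750,000 → met
4. health department inspection 162 days ago vs limit 180 → met
5. professional liability coverage $775,000 ≥ $775,000 → met
6. bloodborne-pathogen training 372 days ago vs limit 730 → met
7. condition 'offers permanent makeup' holds; client consent form present → met
All met.

Yes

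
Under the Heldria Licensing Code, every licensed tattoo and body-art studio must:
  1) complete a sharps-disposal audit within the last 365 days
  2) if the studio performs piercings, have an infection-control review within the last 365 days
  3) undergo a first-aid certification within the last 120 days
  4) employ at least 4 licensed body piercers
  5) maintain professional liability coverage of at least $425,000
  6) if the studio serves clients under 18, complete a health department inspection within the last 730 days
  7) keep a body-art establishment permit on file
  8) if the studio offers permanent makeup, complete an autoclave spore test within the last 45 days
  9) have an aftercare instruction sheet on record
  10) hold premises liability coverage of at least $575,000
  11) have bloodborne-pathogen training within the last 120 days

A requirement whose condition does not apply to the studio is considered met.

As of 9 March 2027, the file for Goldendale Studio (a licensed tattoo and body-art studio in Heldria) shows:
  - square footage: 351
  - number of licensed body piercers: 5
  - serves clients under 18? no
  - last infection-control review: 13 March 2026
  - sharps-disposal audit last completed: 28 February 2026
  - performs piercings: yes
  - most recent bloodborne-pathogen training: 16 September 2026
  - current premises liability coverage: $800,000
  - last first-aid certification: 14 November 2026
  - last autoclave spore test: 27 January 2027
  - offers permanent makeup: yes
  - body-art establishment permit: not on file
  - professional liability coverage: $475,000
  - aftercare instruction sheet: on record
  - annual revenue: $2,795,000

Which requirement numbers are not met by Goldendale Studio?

1, 7, 11

1. sharps-disposal audit 374 days ago vs limit 365 → not met
2. condition 'performs piercings' holds; infection-control review 361 days ago vs limit 365 → met
3. first-aid certification 115 days ago vs limit 120 → met
4. licensed body piercers 5 ≥ 4 → met
5. professional liability coverage $475,000 ≥ $425,000 → met
6. condition 'serves clients under 18' does not hold → requirement n/a → met
7. body-art establishment permit absent → not met
8. condition 'offers permanent makeup' holds; autoclave spore test 41 days ago vs limit 45 → met
9. aftercare instruction sheet present → met
10. premises liability coverage $800,000 ≥ $575,000 → met
11. bloodborne-pathogen training 174 days ago vs limit 120 → not met
Not met: 1, 7, 11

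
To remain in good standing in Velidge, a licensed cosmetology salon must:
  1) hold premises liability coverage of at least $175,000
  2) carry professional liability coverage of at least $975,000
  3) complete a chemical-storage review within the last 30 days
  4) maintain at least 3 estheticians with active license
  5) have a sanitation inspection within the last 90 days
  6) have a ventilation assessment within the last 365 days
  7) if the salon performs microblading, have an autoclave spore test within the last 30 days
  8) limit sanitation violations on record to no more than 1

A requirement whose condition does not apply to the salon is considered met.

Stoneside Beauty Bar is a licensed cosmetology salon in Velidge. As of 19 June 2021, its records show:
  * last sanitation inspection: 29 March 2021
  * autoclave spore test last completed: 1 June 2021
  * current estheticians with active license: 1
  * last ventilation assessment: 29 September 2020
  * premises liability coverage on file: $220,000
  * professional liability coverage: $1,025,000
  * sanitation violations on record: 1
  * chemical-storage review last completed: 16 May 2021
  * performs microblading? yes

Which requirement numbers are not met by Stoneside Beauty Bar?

1. premises liability coverage $220,000 ≥ $175,000 → met
2. professional liability coverage $1,025,000 ≥ $975,000 → met
3. chemical-storage review 34 days ago vs limit 30 → not met
4. estheticians with active license 1 < 3 → not met
5. sanitation inspection 82 days ago vs limit 90 → met
6. ventilation assessment 263 days ago vs limit 365 → met
7. condition 'performs microblading' holds; autoclave spore test 18 days ago vs limit 30 → met
8. sanitation violations on record 1 ≤ 1 → met
Not met: 3, 4

3, 4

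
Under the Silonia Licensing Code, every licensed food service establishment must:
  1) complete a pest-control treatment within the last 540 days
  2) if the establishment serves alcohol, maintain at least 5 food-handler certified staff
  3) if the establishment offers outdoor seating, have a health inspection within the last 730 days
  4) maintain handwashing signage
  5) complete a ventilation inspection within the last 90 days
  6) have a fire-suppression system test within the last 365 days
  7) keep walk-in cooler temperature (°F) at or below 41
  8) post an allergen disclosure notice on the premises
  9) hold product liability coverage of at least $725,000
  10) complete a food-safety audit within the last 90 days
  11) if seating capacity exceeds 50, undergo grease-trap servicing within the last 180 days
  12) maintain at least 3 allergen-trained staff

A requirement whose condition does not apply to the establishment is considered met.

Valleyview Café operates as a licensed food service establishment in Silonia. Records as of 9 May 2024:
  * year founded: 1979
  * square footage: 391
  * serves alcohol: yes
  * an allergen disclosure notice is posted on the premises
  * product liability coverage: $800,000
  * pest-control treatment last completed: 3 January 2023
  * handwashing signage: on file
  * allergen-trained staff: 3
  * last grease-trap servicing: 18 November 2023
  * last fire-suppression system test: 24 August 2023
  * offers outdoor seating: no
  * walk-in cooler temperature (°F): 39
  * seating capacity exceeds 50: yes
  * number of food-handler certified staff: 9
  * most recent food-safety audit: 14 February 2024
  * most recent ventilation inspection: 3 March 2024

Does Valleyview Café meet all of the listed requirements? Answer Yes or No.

1. pest-control treatment 492 days ago vs limit 540 → met
2. condition 'serves alcohol' holds; food-handler certified staff 9 ≥ 5 → met
3. condition 'offers outdoor seating' does not hold → requirement n/a → met
4. handwashing signage present → met
5. ventilation inspection 67 days ago vs limit 90 → met
6. fire-suppression system test 259 days ago vs limit 365 → met
7. walk-in cooler temperature (°F) 39 ≤ 41 → met
8. allergen disclosure notice present → met
9. product liability coverage $800,000 ≥ $725,000 → met
10. food-safety audit 85 days ago vs limit 90 → met
11. condition 'seating capacity exceeds 50' holds; grease-trap servicing 173 days ago vs limit 180 → met
12. allergen-trained staff 3 ≥ 3 → met
All met.

Yes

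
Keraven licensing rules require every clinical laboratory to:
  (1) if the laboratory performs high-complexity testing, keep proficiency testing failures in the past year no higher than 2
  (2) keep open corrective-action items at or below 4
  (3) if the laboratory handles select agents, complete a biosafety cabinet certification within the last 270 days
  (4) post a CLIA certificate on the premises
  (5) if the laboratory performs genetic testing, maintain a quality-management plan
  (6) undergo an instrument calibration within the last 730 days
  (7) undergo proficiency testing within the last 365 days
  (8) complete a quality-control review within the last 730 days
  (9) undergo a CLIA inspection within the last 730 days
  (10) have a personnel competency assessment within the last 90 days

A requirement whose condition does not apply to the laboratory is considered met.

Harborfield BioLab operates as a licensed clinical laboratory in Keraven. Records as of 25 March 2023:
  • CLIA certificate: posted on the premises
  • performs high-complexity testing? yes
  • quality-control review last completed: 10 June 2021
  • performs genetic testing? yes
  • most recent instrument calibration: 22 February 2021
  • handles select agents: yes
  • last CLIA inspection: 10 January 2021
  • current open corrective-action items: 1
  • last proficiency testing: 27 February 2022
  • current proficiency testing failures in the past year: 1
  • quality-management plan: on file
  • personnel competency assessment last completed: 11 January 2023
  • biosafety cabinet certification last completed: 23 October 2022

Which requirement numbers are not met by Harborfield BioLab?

6, 7, 9

1. condition 'performs high-complexity testing' holds; proficiency testing failures in the past year 1 ≤ 2 → met
2. open corrective-action items 1 ≤ 4 → met
3. condition 'handles select agents' holds; biosafety cabinet certification 153 days ago vs limit 270 → met
4. CLIA certificate present → met
5. condition 'performs genetic testing' holds; quality-management plan present → met
6. instrument calibration 761 days ago vs limit 730 → not met
7. proficiency testing 391 days ago vs limit 365 → not met
8. quality-control review 653 days ago vs limit 730 → met
9. CLIA inspection 804 days ago vs limit 730 → not met
10. personnel competency assessment 73 days ago vs limit 90 → met
Not met: 6, 7, 9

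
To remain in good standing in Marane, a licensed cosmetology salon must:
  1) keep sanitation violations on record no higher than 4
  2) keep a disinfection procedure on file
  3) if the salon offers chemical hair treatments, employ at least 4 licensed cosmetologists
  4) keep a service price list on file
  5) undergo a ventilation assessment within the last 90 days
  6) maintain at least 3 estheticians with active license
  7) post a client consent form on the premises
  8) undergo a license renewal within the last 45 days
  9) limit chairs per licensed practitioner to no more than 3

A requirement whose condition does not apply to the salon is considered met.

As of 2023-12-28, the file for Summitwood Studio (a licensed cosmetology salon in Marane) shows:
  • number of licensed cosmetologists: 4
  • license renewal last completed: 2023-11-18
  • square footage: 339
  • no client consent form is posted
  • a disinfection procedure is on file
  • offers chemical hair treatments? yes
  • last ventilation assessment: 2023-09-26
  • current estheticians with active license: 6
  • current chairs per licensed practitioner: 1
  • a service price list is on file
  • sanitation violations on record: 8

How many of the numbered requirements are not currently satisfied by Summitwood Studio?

3

1. sanitation violations on record 8 > 4 → not met
2. disinfection procedure present → met
3. condition 'offers chemical hair treatments' holds; licensed cosmetologists 4 ≥ 4 → met
4. service price list present → met
5. ventilation assessment 93 days ago vs limit 90 → not met
6. estheticians with active license 6 ≥ 3 → met
7. client consent form absent → not met
8. license renewal 40 days ago vs limit 45 → met
9. chairs per licensed practitioner 1 ≤ 3 → met
Not met: 3 of 9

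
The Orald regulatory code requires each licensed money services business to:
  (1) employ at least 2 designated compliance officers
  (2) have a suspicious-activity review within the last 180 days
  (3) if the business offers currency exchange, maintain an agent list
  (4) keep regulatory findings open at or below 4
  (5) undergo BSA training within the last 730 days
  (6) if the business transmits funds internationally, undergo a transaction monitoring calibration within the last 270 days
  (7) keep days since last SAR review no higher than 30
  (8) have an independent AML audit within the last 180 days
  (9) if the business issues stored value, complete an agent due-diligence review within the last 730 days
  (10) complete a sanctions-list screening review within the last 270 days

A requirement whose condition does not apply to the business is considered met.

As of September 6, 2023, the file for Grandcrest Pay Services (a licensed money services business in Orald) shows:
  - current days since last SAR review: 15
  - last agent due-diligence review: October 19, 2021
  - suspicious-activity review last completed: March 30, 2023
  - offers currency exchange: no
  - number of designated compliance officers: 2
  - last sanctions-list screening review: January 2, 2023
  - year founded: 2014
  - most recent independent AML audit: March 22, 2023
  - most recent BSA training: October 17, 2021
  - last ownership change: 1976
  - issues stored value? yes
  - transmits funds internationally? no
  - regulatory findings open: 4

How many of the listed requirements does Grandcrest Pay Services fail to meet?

0

1. designated compliance officers 2 ≥ 2 → met
2. suspicious-activity review 160 days ago vs limit 180 → met
3. condition 'offers currency exchange' does not hold → requirement n/a → met
4. regulatory findings open 4 ≤ 4 → met
5. BSA training 689 days ago vs limit 730 → met
6. condition 'transmits funds internationally' does not hold → requirement n/a → met
7. days since last SAR review 15 ≤ 30 → met
8. independent AML audit 168 days ago vs limit 180 → met
9. condition 'issues stored value' holds; agent due-diligence review 687 days ago vs limit 730 → met
10. sanctions-list screening review 247 days ago vs limit 270 → met
Not met: 0 of 10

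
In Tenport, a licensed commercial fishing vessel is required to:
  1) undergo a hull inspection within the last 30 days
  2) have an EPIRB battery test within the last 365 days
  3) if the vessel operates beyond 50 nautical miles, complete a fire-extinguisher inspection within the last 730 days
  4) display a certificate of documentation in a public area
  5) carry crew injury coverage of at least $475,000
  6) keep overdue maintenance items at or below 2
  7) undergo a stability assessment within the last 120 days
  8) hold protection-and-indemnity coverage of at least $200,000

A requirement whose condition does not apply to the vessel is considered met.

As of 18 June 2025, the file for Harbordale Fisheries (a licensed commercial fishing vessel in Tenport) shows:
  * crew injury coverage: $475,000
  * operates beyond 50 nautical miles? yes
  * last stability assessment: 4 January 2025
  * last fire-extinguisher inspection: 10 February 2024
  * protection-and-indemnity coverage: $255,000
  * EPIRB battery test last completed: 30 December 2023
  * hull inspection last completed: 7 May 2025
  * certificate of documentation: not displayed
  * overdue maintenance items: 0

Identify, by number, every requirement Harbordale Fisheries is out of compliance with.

1. hull inspection 42 days ago vs limit 30 → not met
2. EPIRB battery test 536 days ago vs limit 365 → not met
3. condition 'operates beyond 50 nautical miles' holds; fire-extinguisher inspection 494 days ago vs limit 730 → met
4. certificate of documentation absent → not met
5. crew injury coverage $475,000 ≥ $475,000 → met
6. overdue maintenance items 0 ≤ 2 → met
7. stability assessment 165 days ago vs limit 120 → not met
8. protection-and-indemnity coverage $255,000 ≥ $200,000 → met
Not met: 1, 2, 4, 7

1, 2, 4, 7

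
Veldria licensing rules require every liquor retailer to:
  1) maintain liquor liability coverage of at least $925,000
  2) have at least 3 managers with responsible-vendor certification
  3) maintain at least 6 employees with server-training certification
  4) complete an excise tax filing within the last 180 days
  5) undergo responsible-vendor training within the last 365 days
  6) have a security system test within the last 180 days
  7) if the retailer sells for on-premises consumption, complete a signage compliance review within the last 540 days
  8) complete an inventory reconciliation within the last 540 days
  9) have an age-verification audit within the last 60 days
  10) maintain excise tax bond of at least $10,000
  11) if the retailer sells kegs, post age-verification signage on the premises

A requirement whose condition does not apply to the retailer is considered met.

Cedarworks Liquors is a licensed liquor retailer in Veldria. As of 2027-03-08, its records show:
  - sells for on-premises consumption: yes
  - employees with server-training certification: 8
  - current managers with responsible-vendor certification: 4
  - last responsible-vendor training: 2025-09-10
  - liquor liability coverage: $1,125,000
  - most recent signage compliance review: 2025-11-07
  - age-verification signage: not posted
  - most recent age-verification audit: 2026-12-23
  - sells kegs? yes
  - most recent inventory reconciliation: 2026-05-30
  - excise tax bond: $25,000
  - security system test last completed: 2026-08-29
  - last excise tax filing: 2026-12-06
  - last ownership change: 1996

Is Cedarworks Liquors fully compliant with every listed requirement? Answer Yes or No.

1. liquor liability coverage $1,125,000 ≥ $925,000 → met
2. managers with responsible-vendor certification 4 ≥ 3 → met
3. employees with server-training certification 8 ≥ 6 → met
4. excise tax filing 92 days ago vs limit 180 → met
5. responsible-vendor training 544 days ago vs limit 365 → not met
6. security system test 191 days ago vs limit 180 → not met
7. condition 'sells for on-premises consumption' holds; signage compliance review 486 days ago vs limit 540 → met
8. inventory reconciliation 282 days ago vs limit 540 → met
9. age-verification audit 75 days ago vs limit 60 → not met
10. excise tax bond $25,000 ≥ $10,000 → met
11. condition 'sells kegs' holds; age-verification signage absent → not met
Not met: 5, 6, 9, 11

No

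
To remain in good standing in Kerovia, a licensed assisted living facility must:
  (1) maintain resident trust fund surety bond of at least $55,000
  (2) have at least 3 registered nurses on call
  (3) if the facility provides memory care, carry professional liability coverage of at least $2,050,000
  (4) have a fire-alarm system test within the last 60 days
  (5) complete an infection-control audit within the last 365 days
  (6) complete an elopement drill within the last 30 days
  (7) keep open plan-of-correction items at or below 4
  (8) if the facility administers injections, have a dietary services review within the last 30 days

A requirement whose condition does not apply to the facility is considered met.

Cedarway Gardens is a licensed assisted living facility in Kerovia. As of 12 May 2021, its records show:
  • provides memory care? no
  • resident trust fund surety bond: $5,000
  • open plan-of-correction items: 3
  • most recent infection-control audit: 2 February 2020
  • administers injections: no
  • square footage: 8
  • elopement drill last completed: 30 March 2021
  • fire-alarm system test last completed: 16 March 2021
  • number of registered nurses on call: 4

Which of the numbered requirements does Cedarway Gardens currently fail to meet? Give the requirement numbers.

1. resident trust fund surety bond $5,000 < $55,000 → not met
2. registered nurses on call 4 ≥ 3 → met
3. condition 'provides memory care' does not hold → requirement n/a → met
4. fire-alarm system test 57 days ago vs limit 60 → met
5. infection-control audit 465 days ago vs limit 365 → not met
6. elopement drill 43 days ago vs limit 30 → not met
7. open plan-of-correction items 3 ≤ 4 → met
8. condition 'administers injections' does not hold → requirement n/a → met
Not met: 1, 5, 6

1, 5, 6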